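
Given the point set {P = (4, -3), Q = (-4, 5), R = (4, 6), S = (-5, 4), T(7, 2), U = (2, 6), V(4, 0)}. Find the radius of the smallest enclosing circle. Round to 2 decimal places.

By Welzl's lemma the MEC is supported by two points (diametrically opposite) or three points (on a circumcircle).
The minimum enclosing circle is determined by three boundary points: P, S, T.
Their circumcentre is (29/33, 25/11) with r² = 40885/1089.
The farthest remaining point Q is at distance² 34021/1089 ≤ 40885/1089.
r = √(40885/1089) ≈ 6.13.

6.13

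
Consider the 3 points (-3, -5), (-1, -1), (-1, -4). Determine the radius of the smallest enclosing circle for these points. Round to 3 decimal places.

2.236

Call the three points A, B, C in the order given.
Side lengths²: AB² = 20, AC² = 5, BC² = 9.
Since AB² = 20 ≥ 9 + 5 = 14, the angle opposite AB is not acute, so the smallest enclosing circle has AB as diameter.
Centre = midpoint of AB = (-2, -3), r² = 20/4 = 5.
r = √5 ≈ 2.236.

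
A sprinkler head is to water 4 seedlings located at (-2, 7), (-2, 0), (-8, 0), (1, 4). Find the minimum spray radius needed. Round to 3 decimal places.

The minimum enclosing circle of a finite set is fixed by two of the points (as a diameter) or three (as a circumcircle).
The minimum enclosing circle is determined by three boundary points: (-2, 7), (-8, 0), (1, 4).
Their circumcentre is (-95/26, 61/26) with r² = 8245/338.
The farthest remaining point (-2, 0) is at distance² 2785/338 ≤ 8245/338.
r = √(8245/338) ≈ 4.939.

4.939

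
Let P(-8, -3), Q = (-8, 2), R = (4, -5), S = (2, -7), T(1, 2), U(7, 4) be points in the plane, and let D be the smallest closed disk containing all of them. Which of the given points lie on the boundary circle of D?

The farthest pair is P–U with squared distance 274. The circle on this segment as diameter has centre (-0.5, 0.5) and r² = 274/4 = 68.5.
Check Q: distance² to centre = 58.5 ≤ 68.5, so it lies inside.
All remaining points lie in this disk, and no smaller disk contains both endpoints, so this is the minimum enclosing circle.
The points at distance exactly r from the centre are P, U — 2 points.

P, U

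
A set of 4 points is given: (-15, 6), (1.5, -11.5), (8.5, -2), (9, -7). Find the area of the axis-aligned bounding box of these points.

x ranges over [-15, 9], width 24.
y ranges over [-11.5, 6], height 17.5.
Area = 24 × 17.5 = 420.

420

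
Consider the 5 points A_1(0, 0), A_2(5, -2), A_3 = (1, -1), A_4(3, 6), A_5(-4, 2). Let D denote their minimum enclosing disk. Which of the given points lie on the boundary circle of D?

A_2, A_4, A_5

A smallest enclosing disk is always determined by at most three of the input points on its boundary.
The minimum enclosing circle is determined by three boundary points: A_2, A_4, A_5.
Their circumcentre is (1.0625, 1.265625) with r² = 26.1682128906.
The farthest remaining point A_3 is at distance² 5.1369628906 ≤ 26.1682128906.
The points at distance exactly r from the centre are A_2, A_4, A_5 — 3 points.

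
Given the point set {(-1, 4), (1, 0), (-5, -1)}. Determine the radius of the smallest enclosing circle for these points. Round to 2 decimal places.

3.35

Call the three points A, B, C in the order given.
Side lengths²: AB² = 20, AC² = 41, BC² = 37.
Since AC² = 41 < 37 + 20 = 57, the triangle is acute, so the smallest enclosing circle is the circumcircle.
Circumcentre = (-29/13, 23/26), r² = 7585/676.
r = √(7585/676) ≈ 3.35.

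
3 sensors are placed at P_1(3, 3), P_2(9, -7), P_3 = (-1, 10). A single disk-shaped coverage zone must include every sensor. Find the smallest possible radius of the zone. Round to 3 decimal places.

Side lengths²: P_1P_2² = 136, P_1P_3² = 65, P_2P_3² = 389.
Since P_2P_3² = 389 ≥ 136 + 65 = 201, the angle opposite P_2P_3 is not acute, so the smallest enclosing circle has P_2P_3 as diameter.
Centre = midpoint of P_2P_3 = (4, 1.5), r² = 389/4 = 97.25.
r = √(97.25) ≈ 9.862.

9.862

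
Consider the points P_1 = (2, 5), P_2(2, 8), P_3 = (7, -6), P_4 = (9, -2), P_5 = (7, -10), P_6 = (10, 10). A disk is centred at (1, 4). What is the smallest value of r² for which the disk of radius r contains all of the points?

The required radius is the distance from (1, 4) to the farthest point.
Squared distances: 2, 17, 136, 100, 232, 117.
Maximum is 232, attained at P_5.

232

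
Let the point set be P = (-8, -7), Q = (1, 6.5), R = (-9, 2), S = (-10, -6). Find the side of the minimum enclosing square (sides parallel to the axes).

The bounding box has width 11 and height 13.5.
An axis-aligned square enclosing the set must have side ≥ max(width, height).
So the minimum side is max(11, 13.5) = 13.5.

13.5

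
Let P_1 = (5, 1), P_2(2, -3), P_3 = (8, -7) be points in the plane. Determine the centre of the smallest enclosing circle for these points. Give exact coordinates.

Side lengths²: P_1P_2² = 25, P_1P_3² = 73, P_2P_3² = 52.
Since P_1P_3² = 73 < 52 + 25 = 77, the triangle is acute, so the smallest enclosing circle is the circumcircle.
Circumcentre = (113/18, -37/12), r² = 23725/1296.
Centre = (113/18, -37/12).

(113/18, -37/12)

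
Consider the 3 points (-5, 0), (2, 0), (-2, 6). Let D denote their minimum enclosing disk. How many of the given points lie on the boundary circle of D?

3

Call the three points A, B, C in the order given.
Side lengths²: AB² = 49, AC² = 45, BC² = 52.
Since BC² = 52 < 49 + 45 = 94, the triangle is acute, so the smallest enclosing circle is the circumcircle.
Circumcentre = (-1.5, 2), r² = 16.25.
The points at distance exactly r from the centre are (-5, 0), (2, 0), (-2, 6) — 3 points.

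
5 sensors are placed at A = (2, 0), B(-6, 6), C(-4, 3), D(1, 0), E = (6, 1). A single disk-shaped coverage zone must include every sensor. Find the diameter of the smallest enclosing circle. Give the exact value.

13

By Welzl's lemma the MEC is supported by two points (diametrically opposite) or three points (on a circumcircle).
The farthest pair is B–E with squared distance 169. The circle on this segment as diameter has centre (0, 3.5) and r² = 169/4 = 42.25.
Check A: distance² to centre = 16.25 ≤ 42.25, so it lies inside.
All remaining points lie in this disk, and no smaller disk contains both endpoints, so this is the minimum enclosing circle.
Diameter = 2r = 2√(42.25) = 13.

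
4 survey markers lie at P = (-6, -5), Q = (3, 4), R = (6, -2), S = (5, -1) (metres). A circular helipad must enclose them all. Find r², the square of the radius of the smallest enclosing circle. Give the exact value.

A smallest enclosing disk is always determined by at most three of the input points on its boundary.
The minimum enclosing circle is determined by three boundary points: P, Q, R.
Their circumcentre is (-0.5, -1.5) with r² = 42.5.
The farthest remaining point S is at distance² 30.5 ≤ 42.5.

42.5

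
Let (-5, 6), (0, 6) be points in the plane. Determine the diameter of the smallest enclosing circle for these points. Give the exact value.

5

The smallest circle enclosing two points has them as diameter endpoints.
Centre = midpoint = (-2.5, 6); r² = |(-5, 6)−(0, 6)|²/4 = 25/4 = 6.25.
Diameter = 2r = 2√(6.25) = 5.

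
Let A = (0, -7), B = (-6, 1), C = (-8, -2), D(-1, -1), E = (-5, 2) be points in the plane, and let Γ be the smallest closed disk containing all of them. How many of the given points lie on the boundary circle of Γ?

The minimum enclosing circle of a finite set is fixed by two of the points (as a diameter) or three (as a circumcircle).
The minimum enclosing circle is determined by three boundary points: A, C, E.
Their circumcentre is (-271/94, -255/94) with r² = 117925/4418.
The farthest remaining point B is at distance² 103825/4418 ≤ 117925/4418.
The points at distance exactly r from the centre are A, C, E — 3 points.

3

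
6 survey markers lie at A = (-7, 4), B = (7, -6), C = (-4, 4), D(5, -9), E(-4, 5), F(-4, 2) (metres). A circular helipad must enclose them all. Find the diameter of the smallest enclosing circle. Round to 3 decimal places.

17.692

The minimum enclosing circle of a finite set is fixed by two of the points (as a diameter) or three (as a circumcircle).
The farthest pair is A–D with squared distance 313. The circle on this segment as diameter has centre (-1, -2.5) and r² = 313/4 = 78.25.
Check B: distance² to centre = 76.25 ≤ 78.25, so it lies inside.
All remaining points lie in this disk, and no smaller disk contains both endpoints, so this is the minimum enclosing circle.
Diameter = 2r = 2√(78.25) ≈ 17.692.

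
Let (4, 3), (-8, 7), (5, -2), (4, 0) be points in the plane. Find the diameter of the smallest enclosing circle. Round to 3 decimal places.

15.811

The farthest pair is (-8, 7)–(5, -2) with squared distance 250. The circle on this segment as diameter has centre (-1.5, 2.5) and r² = 250/4 = 62.5.
Check (4, 3): distance² to centre = 30.5 ≤ 62.5, so it lies inside.
All remaining points lie in this disk, and no smaller disk contains both endpoints, so this is the minimum enclosing circle.
Diameter = 2r = 2√(62.5) ≈ 15.811.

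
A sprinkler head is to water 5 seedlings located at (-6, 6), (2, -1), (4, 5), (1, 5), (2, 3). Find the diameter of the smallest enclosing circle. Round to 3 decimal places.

10.898

The minimum enclosing circle of a finite set is fixed by two of the points (as a diameter) or three (as a circumcircle).
The minimum enclosing circle is determined by three boundary points: (-6, 6), (2, -1), (4, 5).
Their circumcentre is (-75/62, 211/62) with r² = 57065/1922.
The farthest remaining point (2, 3) is at distance² 20113/1922 ≤ 57065/1922.
Diameter = 2r = 2√(57065/1922) ≈ 10.898.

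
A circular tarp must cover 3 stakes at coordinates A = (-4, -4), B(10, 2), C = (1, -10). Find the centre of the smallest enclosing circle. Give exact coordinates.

Side lengths²: AB² = 232, AC² = 61, BC² = 225.
Since AB² = 232 < 225 + 61 = 286, the triangle is acute, so the smallest enclosing circle is the circumcircle.
Circumcentre = (141/38, -101/38), r² = 44225/722.
Centre = (141/38, -101/38).

(141/38, -101/38)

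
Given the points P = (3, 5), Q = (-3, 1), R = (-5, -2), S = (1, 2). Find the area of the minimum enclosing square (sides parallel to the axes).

64

The bounding box has width 8 and height 7.
An axis-aligned square enclosing the set must have side ≥ max(width, height).
So the minimum side is max(8, 7) = 8.
Area = 8² = 64.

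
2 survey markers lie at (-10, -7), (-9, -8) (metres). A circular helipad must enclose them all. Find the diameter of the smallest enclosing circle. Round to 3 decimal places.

1.414

The smallest circle enclosing two points has them as diameter endpoints.
Centre = midpoint = (-9.5, -7.5); r² = |(-10, -7)−(-9, -8)|²/4 = 2/4 = 0.5.
Diameter = 2r = 2√(0.5) ≈ 1.414.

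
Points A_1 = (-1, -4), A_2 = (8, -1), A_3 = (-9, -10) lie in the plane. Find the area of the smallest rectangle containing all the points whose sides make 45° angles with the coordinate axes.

104

In coordinates u = x + y, v = x − y the rectangle is axis-aligned; the map (x,y)→(u,v) scales areas by 2.
u-values: -5, 7, -19; range = 7 − (-19) = 26.
v-values: 3, 9, 1; range = 9 − 1 = 8.
Area = (26 × 8) / 2 = 104.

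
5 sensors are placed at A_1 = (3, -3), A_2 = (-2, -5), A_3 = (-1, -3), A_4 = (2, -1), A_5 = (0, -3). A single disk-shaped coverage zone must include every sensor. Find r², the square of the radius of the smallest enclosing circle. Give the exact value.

The minimum enclosing circle of a finite set is fixed by two of the points (as a diameter) or three (as a circumcircle).
The minimum enclosing circle is determined by three boundary points: A_1, A_2, A_4.
Their circumcentre is (1/6, -19/6) with r² = 145/18.
The farthest remaining point A_3 is at distance² 25/18 ≤ 145/18.

145/18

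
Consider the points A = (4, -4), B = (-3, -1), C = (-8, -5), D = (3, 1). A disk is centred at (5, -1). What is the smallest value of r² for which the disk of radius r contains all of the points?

185

The required radius is the distance from (5, -1) to the farthest point.
Squared distances: 10, 64, 185, 8.
Maximum is 185, attained at C.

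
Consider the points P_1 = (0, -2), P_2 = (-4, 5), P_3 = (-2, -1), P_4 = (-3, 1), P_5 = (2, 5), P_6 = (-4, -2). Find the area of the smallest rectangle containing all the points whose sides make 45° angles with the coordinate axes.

In coordinates u = x + y, v = x − y the rectangle is axis-aligned; the map (x,y)→(u,v) scales areas by 2.
u-values: -2, 1, -3, -2, 7, -6; range = 7 − (-6) = 13.
v-values: 2, -9, -1, -4, -3, -2; range = 2 − (-9) = 11.
Area = (13 × 11) / 2 = 71.5.

71.5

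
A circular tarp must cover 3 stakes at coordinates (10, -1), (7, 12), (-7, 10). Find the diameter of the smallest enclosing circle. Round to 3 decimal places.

Call the three points A, B, C in the order given.
Side lengths²: AB² = 178, AC² = 410, BC² = 200.
Since AC² = 410 ≥ 200 + 178 = 378, the angle opposite AC is not acute, so the smallest enclosing circle has AC as diameter.
Centre = midpoint of AC = (1.5, 4.5), r² = 410/4 = 102.5.
Diameter = 2r = 2√(102.5) ≈ 20.248.

20.248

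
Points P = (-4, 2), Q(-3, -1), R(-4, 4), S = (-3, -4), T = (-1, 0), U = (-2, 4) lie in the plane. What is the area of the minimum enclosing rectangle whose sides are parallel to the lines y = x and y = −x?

In coordinates u = x + y, v = x − y the rectangle is axis-aligned; the map (x,y)→(u,v) scales areas by 2.
u-values: -2, -4, 0, -7, -1, 2; range = 2 − (-7) = 9.
v-values: -6, -2, -8, 1, -1, -6; range = 1 − (-8) = 9.
Area = (9 × 9) / 2 = 40.5.

40.5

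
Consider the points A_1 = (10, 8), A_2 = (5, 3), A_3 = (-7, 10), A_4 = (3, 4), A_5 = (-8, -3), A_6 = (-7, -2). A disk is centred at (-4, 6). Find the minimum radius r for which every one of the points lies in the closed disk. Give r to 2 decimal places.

The required radius is the distance from (-4, 6) to the farthest point.
Squared distances: 200, 90, 25, 53, 97, 73.
Maximum is 200, attained at A_1.
r = √200 ≈ 14.14.

14.14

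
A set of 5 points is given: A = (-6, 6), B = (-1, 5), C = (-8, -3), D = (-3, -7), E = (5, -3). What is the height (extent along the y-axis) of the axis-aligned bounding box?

max y = 6, min y = -7, so height = 13.

13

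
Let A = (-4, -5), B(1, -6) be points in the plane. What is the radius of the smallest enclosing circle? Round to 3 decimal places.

2.550

The smallest circle enclosing two points has them as diameter endpoints.
Centre = midpoint = (-1.5, -5.5); r² = |AB|²/4 = 26/4 = 6.5.
r = √(6.5) ≈ 2.550.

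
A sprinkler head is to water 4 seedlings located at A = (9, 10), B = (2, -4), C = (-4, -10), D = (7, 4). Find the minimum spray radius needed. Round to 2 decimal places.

The minimum enclosing circle of a finite set is fixed by two of the points (as a diameter) or three (as a circumcircle).
The farthest pair is A–C with squared distance 569. The circle on this segment as diameter has centre (2.5, 0) and r² = 569/4 = 142.25.
Check B: distance² to centre = 16.25 ≤ 142.25, so it lies inside.
All remaining points lie in this disk, and no smaller disk contains both endpoints, so this is the minimum enclosing circle.
r = √(142.25) ≈ 11.93.

11.93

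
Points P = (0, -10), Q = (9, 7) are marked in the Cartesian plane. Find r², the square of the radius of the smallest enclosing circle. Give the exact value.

The smallest circle enclosing two points has them as diameter endpoints.
Centre = midpoint = (4.5, -1.5); r² = |PQ|²/4 = 370/4 = 92.5.

92.5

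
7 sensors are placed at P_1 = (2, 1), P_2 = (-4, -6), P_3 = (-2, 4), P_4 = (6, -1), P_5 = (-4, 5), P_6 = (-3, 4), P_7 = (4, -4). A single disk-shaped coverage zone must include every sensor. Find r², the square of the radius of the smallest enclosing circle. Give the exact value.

By Welzl's lemma the MEC is supported by two points (diametrically opposite) or three points (on a circumcircle).
The minimum enclosing circle is determined by three boundary points: P_2, P_4, P_5.
Their circumcentre is (-0.5, -0.5) with r² = 42.5.
The farthest remaining point P_7 is at distance² 32.5 ≤ 42.5.

42.5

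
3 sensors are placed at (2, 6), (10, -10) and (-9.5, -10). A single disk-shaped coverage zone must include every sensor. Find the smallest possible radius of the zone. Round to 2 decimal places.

11.01

Call the three points A, B, C in the order given.
Side lengths²: AB² = 320, AC² = 388.25, BC² = 380.25.
Since AC² = 388.25 < 380.25 + 320 = 700.25, the triangle is acute, so the smallest enclosing circle is the circumcircle.
Circumcentre = (0.25, -4.875), r² = 121.328125.
r = √(121.328125) ≈ 11.01.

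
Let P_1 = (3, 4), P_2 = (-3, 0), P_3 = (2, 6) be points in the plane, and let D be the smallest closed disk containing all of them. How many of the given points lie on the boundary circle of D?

Side lengths²: P_1P_2² = 52, P_1P_3² = 5, P_2P_3² = 61.
Since P_2P_3² = 61 ≥ 52 + 5 = 57, the angle opposite P_2P_3 is not acute, so the smallest enclosing circle has P_2P_3 as diameter.
Centre = midpoint of P_2P_3 = (-0.5, 3), r² = 61/4 = 15.25.
The points at distance exactly r from the centre are P_2, P_3 — 2 points.

2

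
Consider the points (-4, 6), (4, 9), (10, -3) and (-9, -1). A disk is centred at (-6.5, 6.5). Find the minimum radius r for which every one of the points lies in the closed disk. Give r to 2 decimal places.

19.04

The required radius is the distance from (-6.5, 6.5) to the farthest point.
Squared distances: 6.5, 116.5, 362.5, 62.5.
Maximum is 362.5, attained at (10, -3).
r = √(362.5) ≈ 19.04.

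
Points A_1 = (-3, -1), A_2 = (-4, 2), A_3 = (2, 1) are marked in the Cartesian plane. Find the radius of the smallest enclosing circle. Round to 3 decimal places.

Side lengths²: A_1A_2² = 10, A_1A_3² = 29, A_2A_3² = 37.
Since A_2A_3² = 37 < 29 + 10 = 39, the triangle is acute, so the smallest enclosing circle is the circumcircle.
Circumcentre = (-35/34, 45/34), r² = 5365/578.
r = √(5365/578) ≈ 3.047.

3.047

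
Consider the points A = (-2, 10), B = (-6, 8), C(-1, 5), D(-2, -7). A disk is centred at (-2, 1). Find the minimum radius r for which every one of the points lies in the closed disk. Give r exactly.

9

The required radius is the distance from (-2, 1) to the farthest point.
Squared distances: 81, 65, 17, 64.
Maximum is 81, attained at A.
r = √81 = 9.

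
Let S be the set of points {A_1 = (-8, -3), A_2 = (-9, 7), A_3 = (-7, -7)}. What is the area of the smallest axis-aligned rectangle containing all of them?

28

x ranges over [-9, -7], width 2.
y ranges over [-7, 7], height 14.
Area = 2 × 14 = 28.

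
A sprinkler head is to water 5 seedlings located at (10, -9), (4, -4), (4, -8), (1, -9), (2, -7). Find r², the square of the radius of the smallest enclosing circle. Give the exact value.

20.74

The minimum enclosing circle of a finite set is fixed by two of the points (as a diameter) or three (as a circumcircle).
The minimum enclosing circle is determined by three boundary points: (10, -9), (4, -4), (1, -9).
Their circumcentre is (5.5, -8.3) with r² = 20.74.
The farthest remaining point (2, -7) is at distance² 13.94 ≤ 20.74.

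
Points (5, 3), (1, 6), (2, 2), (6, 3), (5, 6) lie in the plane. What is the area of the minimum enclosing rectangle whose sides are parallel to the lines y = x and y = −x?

28

In coordinates u = x + y, v = x − y the rectangle is axis-aligned; the map (x,y)→(u,v) scales areas by 2.
u-values: 8, 7, 4, 9, 11; range = 11 − 4 = 7.
v-values: 2, -5, 0, 3, -1; range = 3 − (-5) = 8.
Area = (7 × 8) / 2 = 28.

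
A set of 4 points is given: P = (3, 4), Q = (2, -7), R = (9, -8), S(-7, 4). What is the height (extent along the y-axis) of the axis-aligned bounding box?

12

max y = 4, min y = -8, so height = 12.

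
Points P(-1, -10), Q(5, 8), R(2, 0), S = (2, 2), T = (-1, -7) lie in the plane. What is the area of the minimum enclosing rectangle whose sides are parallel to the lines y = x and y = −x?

In coordinates u = x + y, v = x − y the rectangle is axis-aligned; the map (x,y)→(u,v) scales areas by 2.
u-values: -11, 13, 2, 4, -8; range = 13 − (-11) = 24.
v-values: 9, -3, 2, 0, 6; range = 9 − (-3) = 12.
Area = (24 × 12) / 2 = 144.

144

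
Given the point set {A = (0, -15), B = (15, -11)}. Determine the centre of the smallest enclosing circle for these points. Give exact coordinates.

The smallest circle enclosing two points has them as diameter endpoints.
Centre = midpoint = (7.5, -13); r² = |AB|²/4 = 241/4 = 60.25.
Centre = (7.5, -13).

(7.5, -13)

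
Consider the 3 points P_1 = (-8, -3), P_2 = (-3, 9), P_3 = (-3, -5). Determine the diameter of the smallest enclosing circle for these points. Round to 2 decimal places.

14.00

Side lengths²: P_1P_2² = 169, P_1P_3² = 29, P_2P_3² = 196.
Since P_2P_3² = 196 < 169 + 29 = 198, the triangle is acute, so the smallest enclosing circle is the circumcircle.
Circumcentre = (-3.1, 2), r² = 49.01.
Diameter = 2r = 2√(49.01) ≈ 14.00.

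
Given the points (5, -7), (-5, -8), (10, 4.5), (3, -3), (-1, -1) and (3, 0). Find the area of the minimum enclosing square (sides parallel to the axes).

The bounding box has width 15 and height 12.5.
An axis-aligned square enclosing the set must have side ≥ max(width, height).
So the minimum side is max(15, 12.5) = 15.
Area = 15² = 225.

225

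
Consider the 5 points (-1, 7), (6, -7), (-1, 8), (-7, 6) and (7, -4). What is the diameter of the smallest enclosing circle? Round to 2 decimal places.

By Welzl's lemma the MEC is supported by two points (diametrically opposite) or three points (on a circumcircle).
The farthest pair is (6, -7)–(-7, 6) with squared distance 338. The circle on this segment as diameter has centre (-0.5, -0.5) and r² = 338/4 = 84.5.
Check (-1, 7): distance² to centre = 56.5 ≤ 84.5, so it lies inside.
All remaining points lie in this disk, and no smaller disk contains both endpoints, so this is the minimum enclosing circle.
Diameter = 2r = 2√(84.5) ≈ 18.38.

18.38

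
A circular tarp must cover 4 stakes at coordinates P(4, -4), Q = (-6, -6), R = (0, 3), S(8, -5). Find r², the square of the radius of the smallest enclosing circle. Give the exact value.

The minimum enclosing circle is determined by three boundary points: Q, R, S.
Their circumcentre is (0.9, -4.1) with r² = 51.22.
The farthest remaining point P is at distance² 9.62 ≤ 51.22.

51.22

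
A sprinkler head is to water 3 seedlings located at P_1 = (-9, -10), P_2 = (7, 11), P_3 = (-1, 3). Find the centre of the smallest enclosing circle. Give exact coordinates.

(-1, 0.5)

Side lengths²: P_1P_2² = 697, P_1P_3² = 233, P_2P_3² = 128.
Since P_1P_2² = 697 ≥ 233 + 128 = 361, the angle opposite P_1P_2 is not acute, so the smallest enclosing circle has P_1P_2 as diameter.
Centre = midpoint of P_1P_2 = (-1, 0.5), r² = 697/4 = 174.25.
Centre = (-1, 0.5).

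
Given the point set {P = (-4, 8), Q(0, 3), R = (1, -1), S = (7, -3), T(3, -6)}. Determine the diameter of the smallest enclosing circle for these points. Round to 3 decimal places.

The minimum enclosing circle of a finite set is fixed by two of the points (as a diameter) or three (as a circumcircle).
The minimum enclosing circle is determined by three boundary points: P, S, T.
Their circumcentre is (0.5, 1.5) with r² = 62.5.
The farthest remaining point R is at distance² 6.5 ≤ 62.5.
Diameter = 2r = 2√(62.5) ≈ 15.811.

15.811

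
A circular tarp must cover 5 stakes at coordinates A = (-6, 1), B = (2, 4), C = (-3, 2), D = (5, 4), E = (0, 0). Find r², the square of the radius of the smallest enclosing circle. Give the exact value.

32.5

A smallest enclosing disk is always determined by at most three of the input points on its boundary.
The farthest pair is A–D with squared distance 130. The circle on this segment as diameter has centre (-0.5, 2.5) and r² = 130/4 = 32.5.
Check B: distance² to centre = 8.5 ≤ 32.5, so it lies inside.
All remaining points lie in this disk, and no smaller disk contains both endpoints, so this is the minimum enclosing circle.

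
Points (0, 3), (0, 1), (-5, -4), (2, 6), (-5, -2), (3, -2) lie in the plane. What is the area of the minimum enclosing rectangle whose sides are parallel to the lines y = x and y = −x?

76.5

In coordinates u = x + y, v = x − y the rectangle is axis-aligned; the map (x,y)→(u,v) scales areas by 2.
u-values: 3, 1, -9, 8, -7, 1; range = 8 − (-9) = 17.
v-values: -3, -1, -1, -4, -3, 5; range = 5 − (-4) = 9.
Area = (17 × 9) / 2 = 76.5.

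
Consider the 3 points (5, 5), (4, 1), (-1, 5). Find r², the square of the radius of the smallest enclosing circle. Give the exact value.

Call the three points A, B, C in the order given.
Side lengths²: AB² = 17, AC² = 36, BC² = 41.
Since BC² = 41 < 36 + 17 = 53, the triangle is acute, so the smallest enclosing circle is the circumcircle.
Circumcentre = (2, 3.625), r² = 10.890625.

10.890625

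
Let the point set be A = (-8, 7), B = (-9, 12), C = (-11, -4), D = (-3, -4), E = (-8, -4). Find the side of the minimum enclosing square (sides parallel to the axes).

16

The bounding box has width 8 and height 16.
An axis-aligned square enclosing the set must have side ≥ max(width, height).
So the minimum side is max(8, 16) = 16.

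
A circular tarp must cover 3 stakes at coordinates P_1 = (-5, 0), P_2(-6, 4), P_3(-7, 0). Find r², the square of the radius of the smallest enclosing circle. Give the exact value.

Side lengths²: P_1P_2² = 17, P_1P_3² = 4, P_2P_3² = 17.
Since P_2P_3² = 17 < 17 + 4 = 21, the triangle is acute, so the smallest enclosing circle is the circumcircle.
Circumcentre = (-6, 1.875), r² = 4.515625.

4.515625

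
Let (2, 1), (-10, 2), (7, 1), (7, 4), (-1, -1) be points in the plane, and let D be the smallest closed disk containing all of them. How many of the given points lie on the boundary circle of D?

The minimum enclosing circle of a finite set is fixed by two of the points (as a diameter) or three (as a circumcircle).
The minimum enclosing circle is determined by three boundary points: (-10, 2), (7, 1), (7, 4).
Their circumcentre is (-49/34, 2.5) with r² = 42485/578.
The farthest remaining point (2, 1) is at distance² 8145/578 ≤ 42485/578.
The points at distance exactly r from the centre are (-10, 2), (7, 1), (7, 4) — 3 points.

3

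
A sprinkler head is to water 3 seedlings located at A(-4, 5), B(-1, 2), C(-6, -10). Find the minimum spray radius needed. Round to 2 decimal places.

7.57

Side lengths²: AB² = 18, AC² = 229, BC² = 169.
Since AC² = 229 ≥ 169 + 18 = 187, the angle opposite AC is not acute, so the smallest enclosing circle has AC as diameter.
Centre = midpoint of AC = (-5, -2.5), r² = 229/4 = 57.25.
r = √(57.25) ≈ 7.57.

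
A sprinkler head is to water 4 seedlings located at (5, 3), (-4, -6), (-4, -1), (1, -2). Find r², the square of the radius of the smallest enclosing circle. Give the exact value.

40.5

A smallest enclosing disk is always determined by at most three of the input points on its boundary.
The farthest pair is (5, 3)–(-4, -6) with squared distance 162. The circle on this segment as diameter has centre (0.5, -1.5) and r² = 162/4 = 40.5.
Check (-4, -1): distance² to centre = 20.5 ≤ 40.5, so it lies inside.
All remaining points lie in this disk, and no smaller disk contains both endpoints, so this is the minimum enclosing circle.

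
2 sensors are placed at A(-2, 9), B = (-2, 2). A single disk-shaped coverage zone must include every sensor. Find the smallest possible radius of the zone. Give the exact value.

3.5

The smallest circle enclosing two points has them as diameter endpoints.
Centre = midpoint = (-2, 5.5); r² = |AB|²/4 = 49/4 = 12.25.
r = √(12.25) = 3.5.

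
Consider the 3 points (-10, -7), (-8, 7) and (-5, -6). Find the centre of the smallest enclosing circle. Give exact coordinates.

Call the three points A, B, C in the order given.
Side lengths²: AB² = 200, AC² = 26, BC² = 178.
Since AB² = 200 < 178 + 26 = 204, the triangle is acute, so the smallest enclosing circle is the circumcircle.
Circumcentre = (-299/34, -1/34), r² = 28925/578.
Centre = (-299/34, -1/34).

(-299/34, -1/34)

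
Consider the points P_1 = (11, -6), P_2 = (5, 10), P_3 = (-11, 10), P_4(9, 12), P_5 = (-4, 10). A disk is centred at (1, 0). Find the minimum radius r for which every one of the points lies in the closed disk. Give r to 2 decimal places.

The required radius is the distance from (1, 0) to the farthest point.
Squared distances: 136, 116, 244, 208, 125.
Maximum is 244, attained at P_3.
r = √244 ≈ 15.62.

15.62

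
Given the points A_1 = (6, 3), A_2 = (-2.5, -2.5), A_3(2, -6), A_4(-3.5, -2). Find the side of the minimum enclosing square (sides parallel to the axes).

9.5

The bounding box has width 9.5 and height 9.
An axis-aligned square enclosing the set must have side ≥ max(width, height).
So the minimum side is max(9.5, 9) = 9.5.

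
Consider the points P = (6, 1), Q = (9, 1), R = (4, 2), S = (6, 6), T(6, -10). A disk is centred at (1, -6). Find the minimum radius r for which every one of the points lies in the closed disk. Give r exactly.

The required radius is the distance from (1, -6) to the farthest point.
Squared distances: 74, 113, 73, 169, 41.
Maximum is 169, attained at S.
r = √169 = 13.

13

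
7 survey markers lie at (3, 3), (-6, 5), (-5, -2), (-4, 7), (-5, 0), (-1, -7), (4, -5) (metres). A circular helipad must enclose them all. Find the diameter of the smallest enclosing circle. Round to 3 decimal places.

14.632

By Welzl's lemma the MEC is supported by two points (diametrically opposite) or three points (on a circumcircle).
The minimum enclosing circle is determined by three boundary points: (-4, 7), (-1, -7), (4, -5).
Their circumcentre is (-39/38, 6/19) with r² = 77285/1444.
The farthest remaining point (-6, 5) is at distance² 67405/1444 ≤ 77285/1444.
Diameter = 2r = 2√(77285/1444) ≈ 14.632.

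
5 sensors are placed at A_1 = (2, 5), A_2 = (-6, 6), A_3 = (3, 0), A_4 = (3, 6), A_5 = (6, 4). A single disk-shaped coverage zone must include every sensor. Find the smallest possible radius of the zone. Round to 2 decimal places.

The minimum enclosing circle of a finite set is fixed by two of the points (as a diameter) or three (as a circumcircle).
The farthest pair is A_2–A_5 with squared distance 148. The circle on this segment as diameter has centre (0, 5) and r² = 148/4 = 37.
Check A_1: distance² to centre = 4 ≤ 37, so it lies inside.
All remaining points lie in this disk, and no smaller disk contains both endpoints, so this is the minimum enclosing circle.
r = √37 ≈ 6.08.

6.08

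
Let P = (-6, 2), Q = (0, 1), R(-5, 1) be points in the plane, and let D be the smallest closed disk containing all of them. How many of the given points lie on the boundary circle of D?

2

Side lengths²: PQ² = 37, PR² = 2, QR² = 25.
Since PQ² = 37 ≥ 25 + 2 = 27, the angle opposite PQ is not acute, so the smallest enclosing circle has PQ as diameter.
Centre = midpoint of PQ = (-3, 1.5), r² = 37/4 = 9.25.
The points at distance exactly r from the centre are P, Q — 2 points.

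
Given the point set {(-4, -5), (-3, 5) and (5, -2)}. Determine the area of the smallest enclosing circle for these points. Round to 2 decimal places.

Call the three points A, B, C in the order given.
Side lengths²: AB² = 101, AC² = 90, BC² = 113.
Since BC² = 113 < 101 + 90 = 191, the triangle is acute, so the smallest enclosing circle is the circumcircle.
Circumcentre = (-33/58, -17/58), r² = 57065/1682.
Area = π·r² = π·57065/1682 ≈ 106.58.

106.58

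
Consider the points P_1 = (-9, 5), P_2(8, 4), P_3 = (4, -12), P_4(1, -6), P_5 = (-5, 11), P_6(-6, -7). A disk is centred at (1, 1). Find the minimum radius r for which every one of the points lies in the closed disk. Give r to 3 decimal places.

13.342

The required radius is the distance from (1, 1) to the farthest point.
Squared distances: 116, 58, 178, 49, 136, 113.
Maximum is 178, attained at P_3.
r = √178 ≈ 13.342.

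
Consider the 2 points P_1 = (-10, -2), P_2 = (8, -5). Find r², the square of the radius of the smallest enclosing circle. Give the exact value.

83.25

The smallest circle enclosing two points has them as diameter endpoints.
Centre = midpoint = (-1, -3.5); r² = |P_1P_2|²/4 = 333/4 = 83.25.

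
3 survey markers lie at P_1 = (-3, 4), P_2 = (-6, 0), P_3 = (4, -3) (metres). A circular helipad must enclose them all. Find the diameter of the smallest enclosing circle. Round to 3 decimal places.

10.546

Side lengths²: P_1P_2² = 25, P_1P_3² = 98, P_2P_3² = 109.
Since P_2P_3² = 109 < 98 + 25 = 123, the triangle is acute, so the smallest enclosing circle is the circumcircle.
Circumcentre = (-11/14, -11/14), r² = 2725/98.
Diameter = 2r = 2√(2725/98) ≈ 10.546.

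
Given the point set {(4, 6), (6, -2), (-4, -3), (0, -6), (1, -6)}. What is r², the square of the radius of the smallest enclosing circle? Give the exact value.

725/18

The minimum enclosing circle is determined by three boundary points: (4, 6), (-4, -3), (0, -6).
Their circumcentre is (1.5, 1/6) with r² = 725/18.
The farthest remaining point (1, -6) is at distance² 689/18 ≤ 725/18.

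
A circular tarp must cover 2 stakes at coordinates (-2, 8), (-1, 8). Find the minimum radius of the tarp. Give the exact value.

The smallest circle enclosing two points has them as diameter endpoints.
Centre = midpoint = (-1.5, 8); r² = |(-2, 8)−(-1, 8)|²/4 = 1/4 = 0.25.
r = √(0.25) = 0.5.

0.5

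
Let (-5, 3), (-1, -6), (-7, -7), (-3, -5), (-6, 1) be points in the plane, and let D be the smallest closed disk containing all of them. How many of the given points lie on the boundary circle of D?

3

A smallest enclosing disk is always determined by at most three of the input points on its boundary.
The minimum enclosing circle is determined by three boundary points: (-5, 3), (-1, -6), (-7, -7).
Their circumcentre is (-273/58, -131/58) with r² = 46657/1682.
The farthest remaining point (-6, 1) is at distance² 20673/1682 ≤ 46657/1682.
The points at distance exactly r from the centre are (-5, 3), (-1, -6), (-7, -7) — 3 points.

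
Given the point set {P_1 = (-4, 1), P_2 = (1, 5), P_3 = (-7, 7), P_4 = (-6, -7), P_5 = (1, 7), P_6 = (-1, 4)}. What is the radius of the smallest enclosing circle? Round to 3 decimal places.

7.846

The minimum enclosing circle of a finite set is fixed by two of the points (as a diameter) or three (as a circumcircle).
The minimum enclosing circle is determined by three boundary points: P_3, P_4, P_5.
Their circumcentre is (-3, 0.25) with r² = 61.5625.
The farthest remaining point P_2 is at distance² 38.5625 ≤ 61.5625.
r = √(61.5625) ≈ 7.846.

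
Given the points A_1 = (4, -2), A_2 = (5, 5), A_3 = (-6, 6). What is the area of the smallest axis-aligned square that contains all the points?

121

The bounding box has width 11 and height 8.
An axis-aligned square enclosing the set must have side ≥ max(width, height).
So the minimum side is max(11, 8) = 11.
Area = 11² = 121.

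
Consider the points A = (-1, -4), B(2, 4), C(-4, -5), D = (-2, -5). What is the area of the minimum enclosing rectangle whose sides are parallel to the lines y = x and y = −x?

37.5

In coordinates u = x + y, v = x − y the rectangle is axis-aligned; the map (x,y)→(u,v) scales areas by 2.
u-values: -5, 6, -9, -7; range = 6 − (-9) = 15.
v-values: 3, -2, 1, 3; range = 3 − (-2) = 5.
Area = (15 × 5) / 2 = 37.5.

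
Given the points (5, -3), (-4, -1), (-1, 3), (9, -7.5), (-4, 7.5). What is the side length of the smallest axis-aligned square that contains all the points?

15

The bounding box has width 13 and height 15.
An axis-aligned square enclosing the set must have side ≥ max(width, height).
So the minimum side is max(13, 15) = 15.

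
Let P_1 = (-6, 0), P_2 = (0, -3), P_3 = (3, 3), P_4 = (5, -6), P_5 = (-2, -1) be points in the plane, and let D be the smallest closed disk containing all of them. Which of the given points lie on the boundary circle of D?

P_1, P_3, P_4

A smallest enclosing disk is always determined by at most three of the input points on its boundary.
The minimum enclosing circle is determined by three boundary points: P_1, P_3, P_4.
Their circumcentre is (-11/58, -141/58) with r² = 66725/1682.
The farthest remaining point P_5 is at distance² 8957/1682 ≤ 66725/1682.
The points at distance exactly r from the centre are P_1, P_3, P_4 — 3 points.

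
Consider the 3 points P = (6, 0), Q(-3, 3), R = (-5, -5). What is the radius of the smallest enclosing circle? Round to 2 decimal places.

Side lengths²: PQ² = 90, PR² = 146, QR² = 68.
Since PR² = 146 < 90 + 68 = 158, the triangle is acute, so the smallest enclosing circle is the circumcircle.
Circumcentre = (4/13, -27/13), r² = 6205/169.
r = √(6205/169) ≈ 6.06.

6.06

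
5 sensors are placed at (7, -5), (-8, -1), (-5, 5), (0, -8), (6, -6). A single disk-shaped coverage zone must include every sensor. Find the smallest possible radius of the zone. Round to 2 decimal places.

The minimum enclosing circle is determined by three boundary points: (7, -5), (-8, -1), (-5, 5).
Their circumcentre is (-1/34, -21/17) with r² = 73505/1156.
The farthest remaining point (6, -6) is at distance² 68269/1156 ≤ 73505/1156.
r = √(73505/1156) ≈ 7.97.

7.97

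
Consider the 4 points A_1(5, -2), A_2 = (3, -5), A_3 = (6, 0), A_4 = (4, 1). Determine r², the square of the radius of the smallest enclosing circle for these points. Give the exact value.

By Welzl's lemma the MEC is supported by two points (diametrically opposite) or three points (on a circumcircle).
The minimum enclosing circle is determined by three boundary points: A_2, A_3, A_4.
Their circumcentre is (97/26, -53/26) with r² = 3145/338.
The farthest remaining point A_1 is at distance² 545/338 ≤ 3145/338.

3145/338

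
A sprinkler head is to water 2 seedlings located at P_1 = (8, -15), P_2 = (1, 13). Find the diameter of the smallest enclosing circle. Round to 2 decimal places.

28.86

The smallest circle enclosing two points has them as diameter endpoints.
Centre = midpoint = (4.5, -1); r² = |P_1P_2|²/4 = 833/4 = 208.25.
Diameter = 2r = 2√(208.25) ≈ 28.86.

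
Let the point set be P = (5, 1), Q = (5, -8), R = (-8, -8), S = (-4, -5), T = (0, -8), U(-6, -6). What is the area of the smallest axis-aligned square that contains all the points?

The bounding box has width 13 and height 9.
An axis-aligned square enclosing the set must have side ≥ max(width, height).
So the minimum side is max(13, 9) = 13.
Area = 13² = 169.

169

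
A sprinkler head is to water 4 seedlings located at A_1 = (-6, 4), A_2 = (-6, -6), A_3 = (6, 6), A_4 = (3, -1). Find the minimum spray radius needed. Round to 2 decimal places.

The minimum enclosing circle of a finite set is fixed by two of the points (as a diameter) or three (as a circumcircle).
The farthest pair is A_2–A_3 with squared distance 288. The circle on this segment as diameter has centre (0, 0) and r² = 288/4 = 72.
Check A_1: distance² to centre = 52 ≤ 72, so it lies inside.
All remaining points lie in this disk, and no smaller disk contains both endpoints, so this is the minimum enclosing circle.
r = √72 ≈ 8.49.

8.49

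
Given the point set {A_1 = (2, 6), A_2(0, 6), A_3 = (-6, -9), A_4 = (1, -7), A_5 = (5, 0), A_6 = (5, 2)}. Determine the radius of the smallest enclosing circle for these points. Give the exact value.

8.5

A smallest enclosing disk is always determined by at most three of the input points on its boundary.
The farthest pair is A_1–A_3 with squared distance 289. The circle on this segment as diameter has centre (-2, -1.5) and r² = 289/4 = 72.25.
Check A_2: distance² to centre = 60.25 ≤ 72.25, so it lies inside.
All remaining points lie in this disk, and no smaller disk contains both endpoints, so this is the minimum enclosing circle.
r = √(72.25) = 8.5.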